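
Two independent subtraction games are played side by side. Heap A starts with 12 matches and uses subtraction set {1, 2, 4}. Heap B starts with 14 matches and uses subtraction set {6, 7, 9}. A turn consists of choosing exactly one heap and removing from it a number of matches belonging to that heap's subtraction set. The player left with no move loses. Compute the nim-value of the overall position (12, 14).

2

Heap A, S = {1, 2, 4}:
G(0) = 0
G(1) = mex{0} = 1
G(2) = mex{1,0} = 2
G(3) = mex{2,1} = 0
G(4) = mex{0,2,0} = 1
G(5) = mex{1,0,1} = 2
G(6) = mex{2,1,2} = 0
G(7) = mex{0,2,0} = 1
G(8) = mex{1,0,1} = 2
G(9) = mex{2,1,2} = 0
G(10) = mex{0,2,0} = 1
G(11) = mex{1,0,1} = 2
G(12) = mex{2,1,2} = 0
G_A(12) = 0.
Heap B, S = {6, 7, 9}:
G(0) = 0
G(1) = mex{} = 0
G(2) = mex{} = 0
G(3) = mex{} = 0
G(4) = mex{} = 0
G(5) = mex{} = 0
G(6) = mex{0} = 1
G(7) = mex{0,0} = 1
G(8) = mex{0,0} = 1
G(9) = mex{0,0,0} = 1
G(10) = mex{0,0,0} = 1
G(11) = mex{0,0,0} = 1
G(12) = mex{1,0,0} = 2
G(13) = mex{1,1,0} = 2
G(14) = mex{1,1,0} = 2
G_B(14) = 2.
Combined Grundy value = 0 ⊕ 2 = 2.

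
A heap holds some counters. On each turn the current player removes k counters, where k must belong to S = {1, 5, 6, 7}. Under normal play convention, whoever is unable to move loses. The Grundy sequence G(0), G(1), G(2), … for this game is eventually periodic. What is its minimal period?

n :  0  1  2  3  4  5  6  7  8  9 10 11 12 13 14 15 16 17 18 19 20 21 22 23 24 25
G :  0  1  0  1  0  1  2  3  2  3  2  3  0  1  0  1  0  1  2  3  2  3  2  3  0  1
G(n+12) = G(n) holds for n = 0,…,6 (a full window of length max(S) = 7), so the sequence is purely periodic with period 12.

12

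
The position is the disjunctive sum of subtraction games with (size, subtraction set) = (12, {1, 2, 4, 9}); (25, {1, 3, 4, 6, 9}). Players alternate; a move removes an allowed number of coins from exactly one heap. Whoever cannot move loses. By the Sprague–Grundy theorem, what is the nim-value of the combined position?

0

Heap A, S = {1, 2, 4, 9}:
n :  0  1  2  3  4  5  6  7  8  9 10 11 12
G :  0  1  2  0  1  2  0  1  2  3  4  0  1
G_A(12) = 1.
Heap B, S = {1, 3, 4, 6, 9}:
n :  0  1  2  3  4  5  6  7  8  9 10 11 12 13 14 15 16 17 18 19 20 21 22 23 24 25
G :  0  1  0  1  2  3  2  0  1  4  3  2  0  1  0  1  2  3  2  0  1  4  3  2  0  1
G_B(25) = 1.
Combined Grundy value = 1 ⊕ 1 = 0.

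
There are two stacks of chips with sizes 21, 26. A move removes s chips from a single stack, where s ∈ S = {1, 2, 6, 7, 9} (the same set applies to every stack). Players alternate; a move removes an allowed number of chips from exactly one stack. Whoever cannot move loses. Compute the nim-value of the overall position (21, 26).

All stacks use S = {1, 2, 6, 7, 9}:
G(0) = 0
G(1) = mex{0} = 1
G(2) = mex{1,0} = 2
G(3) = mex{2,1} = 0
G(4) = mex{0,2} = 1
G(5) = mex{1,0} = 2
G(6) = mex{2,1,0} = 3
G(7) = mex{3,2,1,0} = 4
G(8) = mex{4,3,2,1} = 0
G(9) = mex{0,4,0,2,0} = 1
G(10) = mex{1,0,1,0,1} = 2
G(11) = mex{2,1,2,1,2} = 0
G(12) = mex{0,2,3,2,0} = 1
G(13) = mex{1,0,4,3,1} = 2
G(14) = mex{2,1,0,4,2} = 3
G(15) = mex{3,2,1,0,3} = 4
G(16) = mex{4,3,2,1,4} = 0
G(17) = mex{0,4,0,2,0} = 1
G(18) = mex{1,0,1,0,1} = 2
G(19) = mex{2,1,2,1,2} = 0
G(20) = mex{0,2,3,2,0} = 1
G(21) = mex{1,0,4,3,1} = 2
G(22) = mex{2,1,0,4,2} = 3
G(23) = mex{3,2,1,0,3} = 4
G(24) = mex{4,3,2,1,4} = 0
G(25) = mex{0,4,0,2,0} = 1
G(26) = mex{1,0,1,0,1} = 2
Stack A: G(21) = 2.
Stack B: G(26) = 2.
Combined Grundy value = 2 ⊕ 2 = 0.

0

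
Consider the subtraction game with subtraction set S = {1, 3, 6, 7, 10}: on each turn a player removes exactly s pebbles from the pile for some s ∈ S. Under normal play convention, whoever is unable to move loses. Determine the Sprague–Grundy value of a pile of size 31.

1

G(0) = 0
G(1) = mex{0} = 1
G(2) = mex{1} = 0
G(3) = mex{0,0} = 1
G(4) = mex{1,1} = 0
G(5) = mex{0,0} = 1
G(6) = mex{1,1,0} = 2
G(7) = mex{2,0,1,0} = 3
G(8) = mex{3,1,0,1} = 2
G(9) = mex{2,2,1,0} = 3
G(10) = mex{3,3,0,1,0} = 2
G(11) = mex{2,2,1,0,1} = 3
G(12) = mex{3,3,2,1,0} = 4
G(13) = mex{4,2,3,2,1} = 0
G(14) = mex{0,3,2,3,0} = 1
G(15) = mex{1,4,3,2,1} = 0
G(16) = mex{0,0,2,3,2} = 1
G(17) = mex{1,1,3,2,3} = 0
G(18) = mex{0,0,4,3,2} = 1
G(19) = mex{1,1,0,4,3} = 2
G(20) = mex{2,0,1,0,2} = 3
G(21) = mex{3,1,0,1,3} = 2
G(22) = mex{2,2,1,0,4} = 3
G(23) = mex{3,3,0,1,0} = 2
G(24) = mex{2,2,1,0,1} = 3
G(25) = mex{3,3,2,1,0} = 4
G(26) = mex{4,2,3,2,1} = 0
G(27) = mex{0,3,2,3,0} = 1
G(28) = mex{1,4,3,2,1} = 0
G(29) = mex{0,0,2,3,2} = 1
G(30) = mex{1,1,3,2,3} = 0
G(31) = mex{0,0,4,3,2} = 1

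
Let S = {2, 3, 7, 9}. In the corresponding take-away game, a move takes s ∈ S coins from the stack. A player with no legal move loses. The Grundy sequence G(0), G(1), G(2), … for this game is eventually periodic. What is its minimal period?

16

G(0) = 0
G(1) = mex{} = 0
G(2) = mex{0} = 1
G(3) = mex{0,0} = 1
G(4) = mex{1,0} = 2
G(5) = mex{1,1} = 0
G(6) = mex{2,1} = 0
G(7) = mex{0,2,0} = 1
G(8) = mex{0,0,0} = 1
G(9) = mex{1,0,1,0} = 2
G(10) = mex{1,1,1,0} = 2
G(11) = mex{2,1,2,1} = 0
G(12) = mex{2,2,0,1} = 3
G(13) = mex{0,2,0,2} = 1
G(14) = mex{3,0,1,0} = 2
G(15) = mex{1,3,1,0} = 2
G(16) = mex{2,1,2,1} = 0
G(17) = mex{2,2,2,1} = 0
G(18) = mex{0,2,0,2} = 1
G(19) = mex{0,0,3,2} = 1
G(20) = mex{1,0,1,0} = 2
G(21) = mex{1,1,2,3} = 0
G(22) = mex{2,1,2,1} = 0
G(23) = mex{0,2,0,2} = 1
G(24) = mex{0,0,0,2} = 1
G(25) = mex{1,0,1,0} = 2
G(26) = mex{1,1,1,0} = 2
G(27) = mex{2,1,2,1} = 0
G(28) = mex{2,2,0,1} = 3
G(29) = mex{0,2,0,2} = 1
G(30) = mex{3,0,1,0} = 2
G(31) = mex{1,3,1,0} = 2
G(32) = mex{2,1,2,1} = 0
G(33) = mex{2,2,2,1} = 0
G(n+16) = G(n) holds for n = 0,…,8 (a full window of length max(S) = 9), so the sequence is purely periodic with period 16.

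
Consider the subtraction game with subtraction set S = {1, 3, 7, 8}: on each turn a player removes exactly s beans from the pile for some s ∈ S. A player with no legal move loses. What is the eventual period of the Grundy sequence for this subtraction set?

n :  0  1  2  3  4  5  6  7  8  9 10 11 12 13 14 15 16 17 18 19 20 21 22 23 24 25 26 27 28 29 30 31
G :  0  1  0  1  0  1  0  1  2  3  2  3  2  3  2  0  1  0  1  0  1  0  1  2  3  2  3  2  3  2  0  1
G(n+15) = G(n) holds for n = 0,…,7 (a full window of length max(S) = 8), so the sequence is purely periodic with period 15.

15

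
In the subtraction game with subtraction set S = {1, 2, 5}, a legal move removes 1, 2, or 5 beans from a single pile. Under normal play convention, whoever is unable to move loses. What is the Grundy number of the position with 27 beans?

G(0) = 0
G(1) = mex{0} = 1
G(2) = mex{1,0} = 2
G(3) = mex{2,1} = 0
G(4) = mex{0,2} = 1
G(5) = mex{1,0,0} = 2
G(6) = mex{2,1,1} = 0
G(7) = mex{0,2,2} = 1
G(8) = mex{1,0,0} = 2
G(9) = mex{2,1,1} = 0
G(10) = mex{0,2,2} = 1
G(11) = mex{1,0,0} = 2
G(12) = mex{2,1,1} = 0
G(13) = mex{0,2,2} = 1
G(14) = mex{1,0,0} = 2
G(15) = mex{2,1,1} = 0
G(16) = mex{0,2,2} = 1
G(17) = mex{1,0,0} = 2
G(18) = mex{2,1,1} = 0
G(19) = mex{0,2,2} = 1
G(20) = mex{1,0,0} = 2
G(21) = mex{2,1,1} = 0
G(22) = mex{0,2,2} = 1
G(23) = mex{1,0,0} = 2
G(24) = mex{2,1,1} = 0
G(25) = mex{0,2,2} = 1
G(26) = mex{1,0,0} = 2
G(27) = mex{2,1,1} = 0

0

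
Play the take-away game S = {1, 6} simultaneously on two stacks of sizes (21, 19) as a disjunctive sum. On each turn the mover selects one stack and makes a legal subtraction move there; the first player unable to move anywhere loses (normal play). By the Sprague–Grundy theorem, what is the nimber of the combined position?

All stacks use S = {1, 6}:
n :  0  1  2  3  4  5  6  7  8  9 10 11 12 13 14 15 16 17 18 19 20 21
G :  0  1  0  1  0  1  2  0  1  0  1  0  1  2  0  1  0  1  0  1  2  0
Stack A: G(21) = 0.
Stack B: G(19) = 1.
Combined Grundy value = 0 ⊕ 1 = 1.

1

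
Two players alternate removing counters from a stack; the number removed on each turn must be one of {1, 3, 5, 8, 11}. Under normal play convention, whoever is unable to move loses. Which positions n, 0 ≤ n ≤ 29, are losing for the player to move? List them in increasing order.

0, 2, 4, 6, 16, 18, 20, 22

G(0) = 0
G(1) = mex{0} = 1
G(2) = mex{1} = 0
G(3) = mex{0,0} = 1
G(4) = mex{1,1} = 0
G(5) = mex{0,0,0} = 1
G(6) = mex{1,1,1} = 0
G(7) = mex{0,0,0} = 1
G(8) = mex{1,1,1,0} = 2
G(9) = mex{2,0,0,1} = 3
G(10) = mex{3,1,1,0} = 2
G(11) = mex{2,2,0,1,0} = 3
G(12) = mex{3,3,1,0,1} = 2
G(13) = mex{2,2,2,1,0} = 3
G(14) = mex{3,3,3,0,1} = 2
G(15) = mex{2,2,2,1,0} = 3
G(16) = mex{3,3,3,2,1} = 0
G(17) = mex{0,2,2,3,0} = 1
G(18) = mex{1,3,3,2,1} = 0
G(19) = mex{0,0,2,3,2} = 1
G(20) = mex{1,1,3,2,3} = 0
G(21) = mex{0,0,0,3,2} = 1
G(22) = mex{1,1,1,2,3} = 0
G(23) = mex{0,0,0,3,2} = 1
G(24) = mex{1,1,1,0,3} = 2
G(25) = mex{2,0,0,1,2} = 3
G(26) = mex{3,1,1,0,3} = 2
G(27) = mex{2,2,0,1,0} = 3
G(28) = mex{3,3,1,0,1} = 2
G(29) = mex{2,2,2,1,0} = 3
P-positions are exactly the n with G(n) = 0.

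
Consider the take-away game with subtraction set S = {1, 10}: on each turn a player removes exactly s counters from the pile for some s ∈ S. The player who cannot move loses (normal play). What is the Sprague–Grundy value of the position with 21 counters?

G(0) = 0
G(1) = mex{0} = 1
G(2) = mex{1} = 0
G(3) = mex{0} = 1
G(4) = mex{1} = 0
G(5) = mex{0} = 1
G(6) = mex{1} = 0
G(7) = mex{0} = 1
G(8) = mex{1} = 0
G(9) = mex{0} = 1
G(10) = mex{1,0} = 2
G(11) = mex{2,1} = 0
G(12) = mex{0,0} = 1
G(13) = mex{1,1} = 0
G(14) = mex{0,0} = 1
G(15) = mex{1,1} = 0
G(16) = mex{0,0} = 1
G(17) = mex{1,1} = 0
G(18) = mex{0,0} = 1
G(19) = mex{1,1} = 0
G(20) = mex{0,2} = 1
G(21) = mex{1,0} = 2

2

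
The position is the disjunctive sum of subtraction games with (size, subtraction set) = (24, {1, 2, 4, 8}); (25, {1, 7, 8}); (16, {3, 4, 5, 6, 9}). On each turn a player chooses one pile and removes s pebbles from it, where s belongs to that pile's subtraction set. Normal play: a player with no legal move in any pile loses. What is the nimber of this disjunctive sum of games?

Pile A, S = {1, 2, 4, 8}:
G(0) = 0
G(1) = mex{0} = 1
G(2) = mex{1,0} = 2
G(3) = mex{2,1} = 0
G(4) = mex{0,2,0} = 1
G(5) = mex{1,0,1} = 2
G(6) = mex{2,1,2} = 0
G(7) = mex{0,2,0} = 1
G(8) = mex{1,0,1,0} = 2
G(9) = mex{2,1,2,1} = 0
G(10) = mex{0,2,0,2} = 1
G(11) = mex{1,0,1,0} = 2
G(12) = mex{2,1,2,1} = 0
G(13) = mex{0,2,0,2} = 1
G(14) = mex{1,0,1,0} = 2
G(15) = mex{2,1,2,1} = 0
G(16) = mex{0,2,0,2} = 1
G(17) = mex{1,0,1,0} = 2
G(18) = mex{2,1,2,1} = 0
G(19) = mex{0,2,0,2} = 1
G(20) = mex{1,0,1,0} = 2
G(21) = mex{2,1,2,1} = 0
G(22) = mex{0,2,0,2} = 1
G(23) = mex{1,0,1,0} = 2
G(24) = mex{2,1,2,1} = 0
G_A(24) = 0.
Pile B, S = {1, 7, 8}:
G(0) = 0
G(1) = mex{0} = 1
G(2) = mex{1} = 0
G(3) = mex{0} = 1
G(4) = mex{1} = 0
G(5) = mex{0} = 1
G(6) = mex{1} = 0
G(7) = mex{0,0} = 1
G(8) = mex{1,1,0} = 2
G(9) = mex{2,0,1} = 3
G(10) = mex{3,1,0} = 2
G(11) = mex{2,0,1} = 3
G(12) = mex{3,1,0} = 2
G(13) = mex{2,0,1} = 3
G(14) = mex{3,1,0} = 2
G(15) = mex{2,2,1} = 0
G(16) = mex{0,3,2} = 1
G(17) = mex{1,2,3} = 0
G(18) = mex{0,3,2} = 1
G(19) = mex{1,2,3} = 0
G(20) = mex{0,3,2} = 1
G(21) = mex{1,2,3} = 0
G(22) = mex{0,0,2} = 1
G(23) = mex{1,1,0} = 2
G(24) = mex{2,0,1} = 3
G(25) = mex{3,1,0} = 2
G_B(25) = 2.
Pile C, S = {3, 4, 5, 6, 9}:
G(0) = 0
G(1) = mex{} = 0
G(2) = mex{} = 0
G(3) = mex{0} = 1
G(4) = mex{0,0} = 1
G(5) = mex{0,0,0} = 1
G(6) = mex{1,0,0,0} = 2
G(7) = mex{1,1,0,0} = 2
G(8) = mex{1,1,1,0} = 2
G(9) = mex{2,1,1,1,0} = 3
G(10) = mex{2,2,1,1,0} = 3
G(11) = mex{2,2,2,1,0} = 3
G(12) = mex{3,2,2,2,1} = 0
G(13) = mex{3,3,2,2,1} = 0
G(14) = mex{3,3,3,2,1} = 0
G(15) = mex{0,3,3,3,2} = 1
G(16) = mex{0,0,3,3,2} = 1
G_C(16) = 1.
Combined Grundy value = 0 ⊕ 2 ⊕ 1 = 3.

3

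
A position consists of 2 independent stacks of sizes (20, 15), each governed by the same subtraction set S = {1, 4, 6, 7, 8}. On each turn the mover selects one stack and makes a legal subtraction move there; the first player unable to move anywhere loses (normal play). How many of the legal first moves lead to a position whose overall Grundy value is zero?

All stacks use S = {1, 4, 6, 7, 8}:
G(0) = 0
G(1) = mex{0} = 1
G(2) = mex{1} = 0
G(3) = mex{0} = 1
G(4) = mex{1,0} = 2
G(5) = mex{2,1} = 0
G(6) = mex{0,0,0} = 1
G(7) = mex{1,1,1,0} = 2
G(8) = mex{2,2,0,1,0} = 3
G(9) = mex{3,0,1,0,1} = 2
G(10) = mex{2,1,2,1,0} = 3
G(11) = mex{3,2,0,2,1} = 4
G(12) = mex{4,3,1,0,2} = 5
G(13) = mex{5,2,2,1,0} = 3
G(14) = mex{3,3,3,2,1} = 0
G(15) = mex{0,4,2,3,2} = 1
G(16) = mex{1,5,3,2,3} = 0
G(17) = mex{0,3,4,3,2} = 1
G(18) = mex{1,0,5,4,3} = 2
G(19) = mex{2,1,3,5,4} = 0
G(20) = mex{0,0,0,3,5} = 1
Stack A: G(20) = 1.
Stack B: G(15) = 1.
Combined Grundy value = 1 ⊕ 1 = 0.
A winning move leaves total XOR = 0, i.e. changes one component's Grundy value g to g ⊕ X where X is the current total.
Stack A: target g' = 1⊕0 = 1, but every legal move changes the Grundy value (mex property), so 0 moves.
Stack B: target g' = 1⊕0 = 1, but every legal move changes the Grundy value (mex property), so 0 moves.

0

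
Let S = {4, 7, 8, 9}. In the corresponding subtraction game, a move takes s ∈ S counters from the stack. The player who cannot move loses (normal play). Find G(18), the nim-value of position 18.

G(0) = 0
G(1) = mex{} = 0
G(2) = mex{} = 0
G(3) = mex{} = 0
G(4) = mex{0} = 1
G(5) = mex{0} = 1
G(6) = mex{0} = 1
G(7) = mex{0,0} = 1
G(8) = mex{1,0,0} = 2
G(9) = mex{1,0,0,0} = 2
G(10) = mex{1,0,0,0} = 2
G(11) = mex{1,1,0,0} = 2
G(12) = mex{2,1,1,0} = 3
G(13) = mex{2,1,1,1} = 0
G(14) = mex{2,1,1,1} = 0
G(15) = mex{2,2,1,1} = 0
G(16) = mex{3,2,2,1} = 0
G(17) = mex{0,2,2,2} = 1
G(18) = mex{0,2,2,2} = 1

1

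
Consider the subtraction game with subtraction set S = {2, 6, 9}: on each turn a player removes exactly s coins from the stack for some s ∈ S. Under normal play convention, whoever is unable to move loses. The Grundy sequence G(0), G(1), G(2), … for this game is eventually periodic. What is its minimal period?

n :  0  1  2  3  4  5  6  7  8  9 10 11 12 13 14 15 16 17 18 19 20 21 22 23 24 25 26 27 28 29 30 31
G :  0  0  1  1  0  0  1  1  0  2  1  3  0  2  1  0  0  1  1  0  0  1  1  0  2  1  3  0  2  1  0  0
G(n+15) = G(n) holds for n = 0,…,8 (a full window of length max(S) = 9), so the sequence is purely periodic with period 15.

15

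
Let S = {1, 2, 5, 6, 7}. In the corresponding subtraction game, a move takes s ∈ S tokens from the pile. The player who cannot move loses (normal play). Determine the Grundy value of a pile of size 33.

0

n :  0  1  2  3  4  5  6  7  8  9 10 11 12 13 14 15 16 17 18 19 20 21 22 23 24 25 26 27 28 29 30 31 32 33
G :  0  1  2  0  1  2  3  4  5  3  4  0  1  2  0  1  2  3  4  5  3  4  0  1  2  0  1  2  3  4  5  3  4  0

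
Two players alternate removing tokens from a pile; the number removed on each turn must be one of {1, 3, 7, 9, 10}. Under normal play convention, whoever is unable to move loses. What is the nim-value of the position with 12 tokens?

2

n :  0  1  2  3  4  5  6  7  8  9 10 11 12
G :  0  1  0  1  0  1  0  1  0  1  2  3  2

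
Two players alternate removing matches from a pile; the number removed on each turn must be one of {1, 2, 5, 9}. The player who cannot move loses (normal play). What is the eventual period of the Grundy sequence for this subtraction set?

G(0) = 0
G(1) = mex{0} = 1
G(2) = mex{1,0} = 2
G(3) = mex{2,1} = 0
G(4) = mex{0,2} = 1
G(5) = mex{1,0,0} = 2
G(6) = mex{2,1,1} = 0
G(7) = mex{0,2,2} = 1
G(8) = mex{1,0,0} = 2
G(9) = mex{2,1,1,0} = 3
G(10) = mex{3,2,2,1} = 0
G(11) = mex{0,3,0,2} = 1
G(12) = mex{1,0,1,0} = 2
G(13) = mex{2,1,2,1} = 0
G(14) = mex{0,2,3,2} = 1
G(15) = mex{1,0,0,0} = 2
G(16) = mex{2,1,1,1} = 0
G(17) = mex{0,2,2,2} = 1
G(18) = mex{1,0,0,3} = 2
G(19) = mex{2,1,1,0} = 3
G(20) = mex{3,2,2,1} = 0
G(21) = mex{0,3,0,2} = 1
G(n+10) = G(n) holds for n = 0,…,8 (a full window of length max(S) = 9), so the sequence is purely periodic with period 10.

10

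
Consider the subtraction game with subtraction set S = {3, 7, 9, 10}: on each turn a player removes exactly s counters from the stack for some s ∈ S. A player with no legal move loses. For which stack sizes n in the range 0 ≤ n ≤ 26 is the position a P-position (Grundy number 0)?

0, 1, 2, 6, 14, 18, 19, 20

n :  0  1  2  3  4  5  6  7  8  9 10 11 12 13 14 15 16 17 18 19 20 21 22 23 24 25 26
G :  0  0  0  1  1  1  0  2  2  1  3  3  2  2  0  3  3  1  0  0  0  1  1  1  2  2  2
P-positions are exactly the n with G(n) = 0.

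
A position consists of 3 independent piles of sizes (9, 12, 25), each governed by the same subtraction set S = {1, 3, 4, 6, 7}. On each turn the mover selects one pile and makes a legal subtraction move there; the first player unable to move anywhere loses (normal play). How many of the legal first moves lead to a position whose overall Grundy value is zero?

2

All piles use S = {1, 3, 4, 6, 7}:
G(0) = 0
G(1) = mex{0} = 1
G(2) = mex{1} = 0
G(3) = mex{0,0} = 1
G(4) = mex{1,1,0} = 2
G(5) = mex{2,0,1} = 3
G(6) = mex{3,1,0,0} = 2
G(7) = mex{2,2,1,1,0} = 3
G(8) = mex{3,3,2,0,1} = 4
G(9) = mex{4,2,3,1,0} = 5
G(10) = mex{5,3,2,2,1} = 0
G(11) = mex{0,4,3,3,2} = 1
G(12) = mex{1,5,4,2,3} = 0
G(13) = mex{0,0,5,3,2} = 1
G(14) = mex{1,1,0,4,3} = 2
G(15) = mex{2,0,1,5,4} = 3
G(16) = mex{3,1,0,0,5} = 2
G(17) = mex{2,2,1,1,0} = 3
G(18) = mex{3,3,2,0,1} = 4
G(19) = mex{4,2,3,1,0} = 5
G(20) = mex{5,3,2,2,1} = 0
G(21) = mex{0,4,3,3,2} = 1
G(22) = mex{1,5,4,2,3} = 0
G(23) = mex{0,0,5,3,2} = 1
G(24) = mex{1,1,0,4,3} = 2
G(25) = mex{2,0,1,5,4} = 3
Pile A: G(9) = 5.
Pile B: G(12) = 0.
Pile C: G(25) = 3.
Combined Grundy value = 5 ⊕ 0 ⊕ 3 = 6.
A winning move leaves total XOR = 0, i.e. changes one component's Grundy value g to g ⊕ X where X is the current total.
Pile A: need g' = 5⊕6 = 3. Options: 9−1→G=4, 9−3→G=2, 9−4→G=3, 9−6→G=1, 9−7→G=0. Hits: 1.
Pile B: need g' = 0⊕6 = 6. Options: 12−1→G=1, 12−3→G=5, 12−4→G=4, 12−6→G=2, 12−7→G=3. Hits: 0.
Pile C: need g' = 3⊕6 = 5. Options: 25−1→G=2, 25−3→G=0, 25−4→G=1, 25−6→G=5, 25−7→G=4. Hits: 1.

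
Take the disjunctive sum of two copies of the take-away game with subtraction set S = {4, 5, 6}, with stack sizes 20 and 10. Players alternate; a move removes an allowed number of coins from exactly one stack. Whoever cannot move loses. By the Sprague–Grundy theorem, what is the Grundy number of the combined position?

0

All stacks use S = {4, 5, 6}:
G(0) = 0
G(1) = mex{} = 0
G(2) = mex{} = 0
G(3) = mex{} = 0
G(4) = mex{0} = 1
G(5) = mex{0,0} = 1
G(6) = mex{0,0,0} = 1
G(7) = mex{0,0,0} = 1
G(8) = mex{1,0,0} = 2
G(9) = mex{1,1,0} = 2
G(10) = mex{1,1,1} = 0
G(11) = mex{1,1,1} = 0
G(12) = mex{2,1,1} = 0
G(13) = mex{2,2,1} = 0
G(14) = mex{0,2,2} = 1
G(15) = mex{0,0,2} = 1
G(16) = mex{0,0,0} = 1
G(17) = mex{0,0,0} = 1
G(18) = mex{1,0,0} = 2
G(19) = mex{1,1,0} = 2
G(20) = mex{1,1,1} = 0
Stack A: G(20) = 0.
Stack B: G(10) = 0.
Combined Grundy value = 0 ⊕ 0 = 0.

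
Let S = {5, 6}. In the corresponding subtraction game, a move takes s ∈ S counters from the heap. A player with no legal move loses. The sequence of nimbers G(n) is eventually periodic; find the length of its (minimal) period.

11

G(0) = 0
G(1) = mex{} = 0
G(2) = mex{} = 0
G(3) = mex{} = 0
G(4) = mex{} = 0
G(5) = mex{0} = 1
G(6) = mex{0,0} = 1
G(7) = mex{0,0} = 1
G(8) = mex{0,0} = 1
G(9) = mex{0,0} = 1
G(10) = mex{1,0} = 2
G(11) = mex{1,1} = 0
G(12) = mex{1,1} = 0
G(13) = mex{1,1} = 0
G(14) = mex{1,1} = 0
G(15) = mex{2,1} = 0
G(16) = mex{0,2} = 1
G(17) = mex{0,0} = 1
G(18) = mex{0,0} = 1
G(19) = mex{0,0} = 1
G(20) = mex{0,0} = 1
G(21) = mex{1,0} = 2
G(22) = mex{1,1} = 0
G(23) = mex{1,1} = 0
G(n+11) = G(n) holds for n = 0,…,5 (a full window of length max(S) = 6), so the sequence is purely periodic with period 11.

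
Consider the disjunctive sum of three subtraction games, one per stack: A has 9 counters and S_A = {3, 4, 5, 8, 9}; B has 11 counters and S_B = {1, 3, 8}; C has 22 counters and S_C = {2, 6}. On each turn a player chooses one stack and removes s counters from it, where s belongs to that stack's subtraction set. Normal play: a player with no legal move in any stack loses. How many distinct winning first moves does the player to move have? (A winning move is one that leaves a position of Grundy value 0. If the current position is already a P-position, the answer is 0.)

4

Stack A, S = {3, 4, 5, 8, 9}:
n : 0 1 2 3 4 5 6 7 8 9
G : 0 0 0 1 1 1 2 2 2 3
G_A(9) = 3.
Stack B, S = {1, 3, 8}:
n :  0  1  2  3  4  5  6  7  8  9 10 11
G :  0  1  0  1  0  1  0  1  2  3  2  0
G_B(11) = 0.
Stack C, S = {2, 6}:
G(0) = 0
G(1) = mex{} = 0
G(2) = mex{0} = 1
G(3) = mex{0} = 1
G(4) = mex{1} = 0
G(5) = mex{1} = 0
G(6) = mex{0,0} = 1
G(7) = mex{0,0} = 1
G(8) = mex{1,1} = 0
G(9) = mex{1,1} = 0
G(10) = mex{0,0} = 1
G(11) = mex{0,0} = 1
G(12) = mex{1,1} = 0
G(13) = mex{1,1} = 0
G(14) = mex{0,0} = 1
G(15) = mex{0,0} = 1
G(16) = mex{1,1} = 0
G(17) = mex{1,1} = 0
G(18) = mex{0,0} = 1
G(19) = mex{0,0} = 1
G(20) = mex{1,1} = 0
G(21) = mex{1,1} = 0
G(22) = mex{0,0} = 1
G_C(22) = 1.
Combined Grundy value = 3 ⊕ 0 ⊕ 1 = 2.
A winning move leaves total XOR = 0, i.e. changes one component's Grundy value g to g ⊕ X where X is the current total.
Stack A: need g' = 3⊕2 = 1. Options: 9−3→G=2, 9−4→G=1, 9−5→G=1, 9−8→G=0, 9−9→G=0. Hits: 2.
Stack B: need g' = 0⊕2 = 2. Options: 11−1→G=2, 11−3→G=2, 11−8→G=1. Hits: 2.
Stack C: need g' = 1⊕2 = 3. Options: 22−2→G=0, 22−6→G=0. Hits: 0.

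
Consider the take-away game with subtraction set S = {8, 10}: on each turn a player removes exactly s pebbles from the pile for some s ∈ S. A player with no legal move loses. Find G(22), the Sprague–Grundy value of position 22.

0

G(0) = 0
G(1) = mex{} = 0
G(2) = mex{} = 0
G(3) = mex{} = 0
G(4) = mex{} = 0
G(5) = mex{} = 0
G(6) = mex{} = 0
G(7) = mex{} = 0
G(8) = mex{0} = 1
G(9) = mex{0} = 1
G(10) = mex{0,0} = 1
G(11) = mex{0,0} = 1
G(12) = mex{0,0} = 1
G(13) = mex{0,0} = 1
G(14) = mex{0,0} = 1
G(15) = mex{0,0} = 1
G(16) = mex{1,0} = 2
G(17) = mex{1,0} = 2
G(18) = mex{1,1} = 0
G(19) = mex{1,1} = 0
G(20) = mex{1,1} = 0
G(21) = mex{1,1} = 0
G(22) = mex{1,1} = 0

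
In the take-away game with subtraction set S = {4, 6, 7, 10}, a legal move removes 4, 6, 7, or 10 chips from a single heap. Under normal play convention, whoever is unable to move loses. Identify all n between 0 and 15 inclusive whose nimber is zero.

n :  0  1  2  3  4  5  6  7  8  9 10 11 12 13 14 15
G :  0  0  0  0  1  1  1  1  2  2  2  2  3  3  0  0
P-positions are exactly the n with G(n) = 0.

0, 1, 2, 3, 14, 15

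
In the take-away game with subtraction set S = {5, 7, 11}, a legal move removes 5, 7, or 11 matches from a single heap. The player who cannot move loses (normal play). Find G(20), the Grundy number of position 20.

n :  0  1  2  3  4  5  6  7  8  9 10 11 12 13 14 15 16 17 18 19 20
G :  0  0  0  0  0  1  1  1  1  1  2  2  2  2  2  3  0  0  0  0  0

0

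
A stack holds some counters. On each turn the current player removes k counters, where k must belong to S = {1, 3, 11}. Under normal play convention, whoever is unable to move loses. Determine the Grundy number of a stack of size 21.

1

n :  0  1  2  3  4  5  6  7  8  9 10 11 12 13 14 15 16 17 18 19 20 21
G :  0  1  0  1  0  1  0  1  0  1  0  1  0  1  0  1  0  1  0  1  0  1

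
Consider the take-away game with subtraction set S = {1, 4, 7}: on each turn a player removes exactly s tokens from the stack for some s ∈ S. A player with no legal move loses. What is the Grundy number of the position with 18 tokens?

G(0) = 0
G(1) = mex{0} = 1
G(2) = mex{1} = 0
G(3) = mex{0} = 1
G(4) = mex{1,0} = 2
G(5) = mex{2,1} = 0
G(6) = mex{0,0} = 1
G(7) = mex{1,1,0} = 2
G(8) = mex{2,2,1} = 0
G(9) = mex{0,0,0} = 1
G(10) = mex{1,1,1} = 0
G(11) = mex{0,2,2} = 1
G(12) = mex{1,0,0} = 2
G(13) = mex{2,1,1} = 0
G(14) = mex{0,0,2} = 1
G(15) = mex{1,1,0} = 2
G(16) = mex{2,2,1} = 0
G(17) = mex{0,0,0} = 1
G(18) = mex{1,1,1} = 0

0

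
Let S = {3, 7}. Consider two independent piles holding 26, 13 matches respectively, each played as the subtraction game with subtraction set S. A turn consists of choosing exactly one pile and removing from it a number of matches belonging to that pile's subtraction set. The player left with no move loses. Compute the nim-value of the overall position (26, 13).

1

All piles use S = {3, 7}:
n :  0  1  2  3  4  5  6  7  8  9 10 11 12 13 14 15 16 17 18 19 20 21 22 23 24 25 26
G :  0  0  0  1  1  1  0  2  2  1  0  0  0  1  1  1  0  2  2  1  0  0  0  1  1  1  0
Pile A: G(26) = 0.
Pile B: G(13) = 1.
Combined Grundy value = 0 ⊕ 1 = 1.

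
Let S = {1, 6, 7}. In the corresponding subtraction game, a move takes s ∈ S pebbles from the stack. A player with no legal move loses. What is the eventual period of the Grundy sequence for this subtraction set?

12

n :  0  1  2  3  4  5  6  7  8  9 10 11 12 13 14 15 16 17 18 19 20 21 22 23 24 25
G :  0  1  0  1  0  1  2  3  2  3  2  3  0  1  0  1  0  1  2  3  2  3  2  3  0  1
G(n+12) = G(n) holds for n = 0,…,6 (a full window of length max(S) = 7), so the sequence is purely periodic with period 12.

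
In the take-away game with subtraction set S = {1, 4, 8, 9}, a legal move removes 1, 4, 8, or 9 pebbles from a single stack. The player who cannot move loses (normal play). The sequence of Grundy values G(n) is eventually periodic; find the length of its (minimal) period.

17

n :  0  1  2  3  4  5  6  7  8  9 10 11 12 13 14 15 16 17 18 19 20 21 22 23 24 25 26 27 28 29 30 31 32 33 34 35
G :  0  1  0  1  2  0  1  0  1  2  3  2  0  1  2  3  2  0  1  0  1  2  0  1  0  1  2  3  2  0  1  2  3  2  0  1
G(n+17) = G(n) holds for n = 0,…,8 (a full window of length max(S) = 9), so the sequence is purely periodic with period 17.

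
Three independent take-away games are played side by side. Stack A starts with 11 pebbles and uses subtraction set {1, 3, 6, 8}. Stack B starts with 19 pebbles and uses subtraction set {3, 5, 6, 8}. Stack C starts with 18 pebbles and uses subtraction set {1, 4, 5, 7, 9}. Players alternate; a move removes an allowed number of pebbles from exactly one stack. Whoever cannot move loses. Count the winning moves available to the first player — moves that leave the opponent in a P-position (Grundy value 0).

Stack A, S = {1, 3, 6, 8}:
n :  0  1  2  3  4  5  6  7  8  9 10 11
G :  0  1  0  1  0  1  2  3  2  0  1  0
G_A(11) = 0.
Stack B, S = {3, 5, 6, 8}:
n :  0  1  2  3  4  5  6  7  8  9 10 11 12 13 14 15 16 17 18 19
G :  0  0  0  1  1  1  2  2  2  3  3  0  0  0  1  1  1  2  2  2
G_B(19) = 2.
Stack C, S = {1, 4, 5, 7, 9}:
G(0) = 0
G(1) = mex{0} = 1
G(2) = mex{1} = 0
G(3) = mex{0} = 1
G(4) = mex{1,0} = 2
G(5) = mex{2,1,0} = 3
G(6) = mex{3,0,1} = 2
G(7) = mex{2,1,0,0} = 3
G(8) = mex{3,2,1,1} = 0
G(9) = mex{0,3,2,0,0} = 1
G(10) = mex{1,2,3,1,1} = 0
G(11) = mex{0,3,2,2,0} = 1
G(12) = mex{1,0,3,3,1} = 2
G(13) = mex{2,1,0,2,2} = 3
G(14) = mex{3,0,1,3,3} = 2
G(15) = mex{2,1,0,0,2} = 3
G(16) = mex{3,2,1,1,3} = 0
G(17) = mex{0,3,2,0,0} = 1
G(18) = mex{1,2,3,1,1} = 0
G_C(18) = 0.
Combined Grundy value = 0 ⊕ 2 ⊕ 0 = 2.
A winning move leaves total XOR = 0, i.e. changes one component's Grundy value g to g ⊕ X where X is the current total.
Stack A: need g' = 0⊕2 = 2. Options: 11−1→G=1, 11−3→G=2, 11−6→G=1, 11−8→G=1. Hits: 1.
Stack B: need g' = 2⊕2 = 0. Options: 19−3→G=1, 19−5→G=1, 19−6→G=0, 19−8→G=0. Hits: 2.
Stack C: need g' = 0⊕2 = 2. Options: 18−1→G=1, 18−4→G=2, 18−5→G=3, 18−7→G=1, 18−9→G=1. Hits: 1.

4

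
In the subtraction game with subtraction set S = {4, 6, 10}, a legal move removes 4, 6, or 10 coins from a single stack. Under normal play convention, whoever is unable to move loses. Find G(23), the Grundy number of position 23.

n :  0  1  2  3  4  5  6  7  8  9 10 11 12 13 14 15 16 17 18 19 20 21 22 23
G :  0  0  0  0  1  1  1  1  2  2  2  2  3  3  0  0  0  0  1  1  1  1  2  2

2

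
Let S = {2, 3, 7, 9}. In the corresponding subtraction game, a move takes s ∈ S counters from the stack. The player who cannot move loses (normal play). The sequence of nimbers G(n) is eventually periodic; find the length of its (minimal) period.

n :  0  1  2  3  4  5  6  7  8  9 10 11 12 13 14 15 16 17 18 19 20 21 22 23 24 25 26 27 28 29 30 31 32 33
G :  0  0  1  1  2  0  0  1  1  2  2  0  3  1  2  2  0  0  1  1  2  0  0  1  1  2  2  0  3  1  2  2  0  0
G(n+16) = G(n) holds for n = 0,…,8 (a full window of length max(S) = 9), so the sequence is purely periodic with period 16.

16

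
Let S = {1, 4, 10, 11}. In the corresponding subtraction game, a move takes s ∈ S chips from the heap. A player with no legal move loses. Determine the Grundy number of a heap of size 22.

G(0) = 0
G(1) = mex{0} = 1
G(2) = mex{1} = 0
G(3) = mex{0} = 1
G(4) = mex{1,0} = 2
G(5) = mex{2,1} = 0
G(6) = mex{0,0} = 1
G(7) = mex{1,1} = 0
G(8) = mex{0,2} = 1
G(9) = mex{1,0} = 2
G(10) = mex{2,1,0} = 3
G(11) = mex{3,0,1,0} = 2
G(12) = mex{2,1,0,1} = 3
G(13) = mex{3,2,1,0} = 4
G(14) = mex{4,3,2,1} = 0
G(15) = mex{0,2,0,2} = 1
G(16) = mex{1,3,1,0} = 2
G(17) = mex{2,4,0,1} = 3
G(18) = mex{3,0,1,0} = 2
G(19) = mex{2,1,2,1} = 0
G(20) = mex{0,2,3,2} = 1
G(21) = mex{1,3,2,3} = 0
G(22) = mex{0,2,3,2} = 1

1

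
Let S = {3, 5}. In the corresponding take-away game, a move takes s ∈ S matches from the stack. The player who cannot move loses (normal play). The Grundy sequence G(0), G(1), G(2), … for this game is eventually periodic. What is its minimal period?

G(0) = 0
G(1) = mex{} = 0
G(2) = mex{} = 0
G(3) = mex{0} = 1
G(4) = mex{0} = 1
G(5) = mex{0,0} = 1
G(6) = mex{1,0} = 2
G(7) = mex{1,0} = 2
G(8) = mex{1,1} = 0
G(9) = mex{2,1} = 0
G(10) = mex{2,1} = 0
G(11) = mex{0,2} = 1
G(12) = mex{0,2} = 1
G(13) = mex{0,0} = 1
G(14) = mex{1,0} = 2
G(15) = mex{1,0} = 2
G(16) = mex{1,1} = 0
G(17) = mex{2,1} = 0
G(n+8) = G(n) holds for n = 0,…,4 (a full window of length max(S) = 5), so the sequence is purely periodic with period 8.

8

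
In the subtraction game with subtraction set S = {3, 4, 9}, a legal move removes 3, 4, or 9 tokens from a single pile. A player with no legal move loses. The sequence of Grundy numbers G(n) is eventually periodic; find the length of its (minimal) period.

n :  0  1  2  3  4  5  6  7  8  9 10 11 12 13 14 15 16 17 18 19 20 21 22 23 24 25 26 27
G :  0  0  0  1  1  1  2  0  0  3  1  1  2  0  0  0  1  1  1  2  0  0  3  1  1  2  0  0
G(n+13) = G(n) holds for n = 0,…,8 (a full window of length max(S) = 9), so the sequence is purely periodic with period 13.

13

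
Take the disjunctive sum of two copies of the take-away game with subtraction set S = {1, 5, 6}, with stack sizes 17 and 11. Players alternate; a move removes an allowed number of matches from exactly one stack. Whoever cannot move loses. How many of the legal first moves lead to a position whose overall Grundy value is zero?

3

All stacks use S = {1, 5, 6}:
n :  0  1  2  3  4  5  6  7  8  9 10 11 12 13 14 15 16 17
G :  0  1  0  1  0  1  2  3  2  3  2  0  1  0  1  0  1  2
Stack A: G(17) = 2.
Stack B: G(11) = 0.
Combined Grundy value = 2 ⊕ 0 = 2.
A winning move leaves total XOR = 0, i.e. changes one component's Grundy value g to g ⊕ X where X is the current total.
Stack A: need g' = 2⊕2 = 0. Options: 17−1→G=1, 17−5→G=1, 17−6→G=0. Hits: 1.
Stack B: need g' = 0⊕2 = 2. Options: 11−1→G=2, 11−5→G=2, 11−6→G=1. Hits: 2.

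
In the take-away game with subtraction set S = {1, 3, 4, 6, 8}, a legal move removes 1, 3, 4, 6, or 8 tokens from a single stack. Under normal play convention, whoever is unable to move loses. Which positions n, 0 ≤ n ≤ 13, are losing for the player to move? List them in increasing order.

0, 2, 7, 9

G(0) = 0
G(1) = mex{0} = 1
G(2) = mex{1} = 0
G(3) = mex{0,0} = 1
G(4) = mex{1,1,0} = 2
G(5) = mex{2,0,1} = 3
G(6) = mex{3,1,0,0} = 2
G(7) = mex{2,2,1,1} = 0
G(8) = mex{0,3,2,0,0} = 1
G(9) = mex{1,2,3,1,1} = 0
G(10) = mex{0,0,2,2,0} = 1
G(11) = mex{1,1,0,3,1} = 2
G(12) = mex{2,0,1,2,2} = 3
G(13) = mex{3,1,0,0,3} = 2
P-positions are exactly the n with G(n) = 0.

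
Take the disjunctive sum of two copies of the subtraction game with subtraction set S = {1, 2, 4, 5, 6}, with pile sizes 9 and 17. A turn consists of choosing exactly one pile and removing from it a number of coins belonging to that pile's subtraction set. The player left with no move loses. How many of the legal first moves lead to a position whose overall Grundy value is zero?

All piles use S = {1, 2, 4, 5, 6}:
n :  0  1  2  3  4  5  6  7  8  9 10 11 12 13 14 15 16 17
G :  0  1  2  0  1  2  3  4  5  3  0  1  2  0  1  2  3  4
Pile A: G(9) = 3.
Pile B: G(17) = 4.
Combined Grundy value = 3 ⊕ 4 = 7.
A winning move leaves total XOR = 0, i.e. changes one component's Grundy value g to g ⊕ X where X is the current total.
Pile A: need g' = 3⊕7 = 4. Options: 9−1→G=5, 9−2→G=4, 9−4→G=2, 9−5→G=1, 9−6→G=0. Hits: 1.
Pile B: need g' = 4⊕7 = 3. Options: 17−1→G=3, 17−2→G=2, 17−4→G=0, 17−5→G=2, 17−6→G=1. Hits: 1.

2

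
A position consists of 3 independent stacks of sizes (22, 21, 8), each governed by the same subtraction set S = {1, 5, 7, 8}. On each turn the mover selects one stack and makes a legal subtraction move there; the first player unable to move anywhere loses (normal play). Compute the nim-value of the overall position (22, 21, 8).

3

All stacks use S = {1, 5, 7, 8}:
n :  0  1  2  3  4  5  6  7  8  9 10 11 12 13 14 15 16 17 18 19 20 21 22
G :  0  1  0  1  0  1  0  1  2  3  2  3  2  3  2  0  1  0  1  0  1  0  1
Stack A: G(22) = 1.
Stack B: G(21) = 0.
Stack C: G(8) = 2.
Combined Grundy value = 1 ⊕ 0 ⊕ 2 = 3.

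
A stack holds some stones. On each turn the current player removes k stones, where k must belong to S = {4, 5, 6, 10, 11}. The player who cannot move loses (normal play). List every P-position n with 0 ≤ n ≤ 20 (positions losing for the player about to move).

G(0) = 0
G(1) = mex{} = 0
G(2) = mex{} = 0
G(3) = mex{} = 0
G(4) = mex{0} = 1
G(5) = mex{0,0} = 1
G(6) = mex{0,0,0} = 1
G(7) = mex{0,0,0} = 1
G(8) = mex{1,0,0} = 2
G(9) = mex{1,1,0} = 2
G(10) = mex{1,1,1,0} = 2
G(11) = mex{1,1,1,0,0} = 2
G(12) = mex{2,1,1,0,0} = 3
G(13) = mex{2,2,1,0,0} = 3
G(14) = mex{2,2,2,1,0} = 3
G(15) = mex{2,2,2,1,1} = 0
G(16) = mex{3,2,2,1,1} = 0
G(17) = mex{3,3,2,1,1} = 0
G(18) = mex{3,3,3,2,1} = 0
G(19) = mex{0,3,3,2,2} = 1
G(20) = mex{0,0,3,2,2} = 1
P-positions are exactly the n with G(n) = 0.

0, 1, 2, 3, 15, 16, 17, 18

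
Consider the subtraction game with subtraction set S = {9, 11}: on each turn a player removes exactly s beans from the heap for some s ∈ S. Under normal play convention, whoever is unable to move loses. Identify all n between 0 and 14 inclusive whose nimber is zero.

0, 1, 2, 3, 4, 5, 6, 7, 8

n :  0  1  2  3  4  5  6  7  8  9 10 11 12 13 14
G :  0  0  0  0  0  0  0  0  0  1  1  1  1  1  1
P-positions are exactly the n with G(n) = 0.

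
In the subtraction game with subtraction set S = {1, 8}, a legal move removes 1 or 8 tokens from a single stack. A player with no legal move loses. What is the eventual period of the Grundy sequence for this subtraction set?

n :  0  1  2  3  4  5  6  7  8  9 10 11 12 13 14 15 16 17 18 19
G :  0  1  0  1  0  1  0  1  2  0  1  0  1  0  1  0  1  2  0  1
G(n+9) = G(n) holds for n = 0,…,7 (a full window of length max(S) = 8), so the sequence is purely periodic with period 9.

9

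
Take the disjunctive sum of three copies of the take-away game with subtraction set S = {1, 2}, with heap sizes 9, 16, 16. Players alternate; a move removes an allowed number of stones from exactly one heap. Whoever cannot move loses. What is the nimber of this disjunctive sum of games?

0

All heaps use S = {1, 2}:
G(0) = 0
G(1) = mex{0} = 1
G(2) = mex{1,0} = 2
G(3) = mex{2,1} = 0
G(4) = mex{0,2} = 1
G(5) = mex{1,0} = 2
G(6) = mex{2,1} = 0
G(7) = mex{0,2} = 1
G(8) = mex{1,0} = 2
G(9) = mex{2,1} = 0
G(10) = mex{0,2} = 1
G(11) = mex{1,0} = 2
G(12) = mex{2,1} = 0
G(13) = mex{0,2} = 1
G(14) = mex{1,0} = 2
G(15) = mex{2,1} = 0
G(16) = mex{0,2} = 1
Heap A: G(9) = 0.
Heap B: G(16) = 1.
Heap C: G(16) = 1.
Combined Grundy value = 0 ⊕ 1 ⊕ 1 = 0.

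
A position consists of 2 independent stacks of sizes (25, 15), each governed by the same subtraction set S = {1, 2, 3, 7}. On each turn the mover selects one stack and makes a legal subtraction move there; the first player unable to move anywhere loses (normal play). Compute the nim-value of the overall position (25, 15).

2

All stacks use S = {1, 2, 3, 7}:
n :  0  1  2  3  4  5  6  7  8  9 10 11 12 13 14 15 16 17 18 19 20 21 22 23 24 25
G :  0  1  2  3  0  1  2  3  0  1  2  3  0  1  2  3  0  1  2  3  0  1  2  3  0  1
Stack A: G(25) = 1.
Stack B: G(15) = 3.
Combined Grundy value = 1 ⊕ 3 = 2.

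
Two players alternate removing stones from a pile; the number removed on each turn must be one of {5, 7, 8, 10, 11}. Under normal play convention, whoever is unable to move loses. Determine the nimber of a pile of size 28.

n :  0  1  2  3  4  5  6  7  8  9 10 11 12 13 14 15 16 17 18 19 20 21 22 23 24 25 26 27 28
G :  0  0  0  0  0  1  1  1  1  1  2  2  2  2  2  3  0  0  0  0  0  1  1  1  1  1  2  2  2

2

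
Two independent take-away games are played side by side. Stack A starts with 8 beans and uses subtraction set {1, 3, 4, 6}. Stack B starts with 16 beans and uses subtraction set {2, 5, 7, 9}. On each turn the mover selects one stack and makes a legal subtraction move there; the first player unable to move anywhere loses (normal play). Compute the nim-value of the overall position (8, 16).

1

Stack A, S = {1, 3, 4, 6}:
n : 0 1 2 3 4 5 6 7 8
G : 0 1 0 1 2 3 2 0 1
G_A(8) = 1.
Stack B, S = {2, 5, 7, 9}:
G(0) = 0
G(1) = mex{} = 0
G(2) = mex{0} = 1
G(3) = mex{0} = 1
G(4) = mex{1} = 0
G(5) = mex{1,0} = 2
G(6) = mex{0,0} = 1
G(7) = mex{2,1,0} = 3
G(8) = mex{1,1,0} = 2
G(9) = mex{3,0,1,0} = 2
G(10) = mex{2,2,1,0} = 3
G(11) = mex{2,1,0,1} = 3
G(12) = mex{3,3,2,1} = 0
G(13) = mex{3,2,1,0} = 4
G(14) = mex{0,2,3,2} = 1
G(15) = mex{4,3,2,1} = 0
G(16) = mex{1,3,2,3} = 0
G_B(16) = 0.
Combined Grundy value = 1 ⊕ 0 = 1.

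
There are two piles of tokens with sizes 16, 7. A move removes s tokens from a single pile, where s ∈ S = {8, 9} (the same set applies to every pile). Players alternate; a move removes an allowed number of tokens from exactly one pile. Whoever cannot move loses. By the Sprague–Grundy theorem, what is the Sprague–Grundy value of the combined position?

All piles use S = {8, 9}:
G(0) = 0
G(1) = mex{} = 0
G(2) = mex{} = 0
G(3) = mex{} = 0
G(4) = mex{} = 0
G(5) = mex{} = 0
G(6) = mex{} = 0
G(7) = mex{} = 0
G(8) = mex{0} = 1
G(9) = mex{0,0} = 1
G(10) = mex{0,0} = 1
G(11) = mex{0,0} = 1
G(12) = mex{0,0} = 1
G(13) = mex{0,0} = 1
G(14) = mex{0,0} = 1
G(15) = mex{0,0} = 1
G(16) = mex{1,0} = 2
Pile A: G(16) = 2.
Pile B: G(7) = 0.
Combined Grundy value = 2 ⊕ 0 = 2.

2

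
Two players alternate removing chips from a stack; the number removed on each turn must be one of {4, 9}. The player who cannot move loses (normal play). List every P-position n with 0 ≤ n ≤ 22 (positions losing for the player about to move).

n :  0  1  2  3  4  5  6  7  8  9 10 11 12 13 14 15 16 17 18 19 20 21 22
G :  0  0  0  0  1  1  1  1  0  2  2  2  1  0  0  0  0  1  1  1  1  0  2
P-positions are exactly the n with G(n) = 0.

0, 1, 2, 3, 8, 13, 14, 15, 16, 21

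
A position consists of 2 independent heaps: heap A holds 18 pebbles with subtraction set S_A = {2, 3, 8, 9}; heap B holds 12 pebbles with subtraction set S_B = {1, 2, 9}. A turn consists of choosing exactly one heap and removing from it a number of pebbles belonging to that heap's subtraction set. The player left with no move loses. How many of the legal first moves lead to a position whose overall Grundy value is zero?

Heap A, S = {2, 3, 8, 9}:
n :  0  1  2  3  4  5  6  7  8  9 10 11 12 13 14 15 16 17 18
G :  0  0  1  1  2  0  0  1  1  2  2  0  0  1  1  2  0  0  1
G_A(18) = 1.
Heap B, S = {1, 2, 9}:
n :  0  1  2  3  4  5  6  7  8  9 10 11 12
G :  0  1  2  0  1  2  0  1  2  3  0  1  2
G_B(12) = 2.
Combined Grundy value = 1 ⊕ 2 = 3.
A winning move leaves total XOR = 0, i.e. changes one component's Grundy value g to g ⊕ X where X is the current total.
Heap A: need g' = 1⊕3 = 2. Options: 18−2→G=0, 18−3→G=2, 18−8→G=2, 18−9→G=2. Hits: 3.
Heap B: need g' = 2⊕3 = 1. Options: 12−1→G=1, 12−2→G=0, 12−9→G=0. Hits: 1.

4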